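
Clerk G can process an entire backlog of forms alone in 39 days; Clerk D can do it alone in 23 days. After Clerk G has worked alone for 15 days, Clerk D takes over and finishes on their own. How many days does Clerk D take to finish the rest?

In 15 days Clerk G does 15/39 = 5/13 of the job, leaving 8/13.
Clerk D works at 1/23 per day, so finishing takes 8/13 ÷ 1/23 = 184/13 days.

184/13 days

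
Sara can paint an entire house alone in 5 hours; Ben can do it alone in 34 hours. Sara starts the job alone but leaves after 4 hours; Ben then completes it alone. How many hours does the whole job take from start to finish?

54/5 hours

In 4 hours Sara does 4/5 of the job, leaving 1/5.
Ben works at 1/34 per hour, so finishing takes 1/5 ÷ 1/34 = 34/5 hours.
Total time = 4 + 34/5 = 54/5 hours.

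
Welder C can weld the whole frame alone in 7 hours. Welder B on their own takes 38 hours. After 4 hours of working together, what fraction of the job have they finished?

90/133

Combined rate: 1/7 + 1/38 = (38 + 7)/266 = 45/266 per hour.
In 4 hours they complete 4·45/266 = 90/133 of the job.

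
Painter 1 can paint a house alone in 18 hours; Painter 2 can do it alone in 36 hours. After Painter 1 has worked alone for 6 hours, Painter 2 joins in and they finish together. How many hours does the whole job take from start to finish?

14 hours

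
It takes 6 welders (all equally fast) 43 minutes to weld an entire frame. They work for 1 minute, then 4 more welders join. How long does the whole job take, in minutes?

One welder does 1/258 of the job per minute.
After 1 minute with 6 welders, 1/43 is done (42/43 left).
With 10 welders the rate is 10/258 = 5/129, so the rest takes 42/43 ÷ 5/129 = 126/5 minutes.
Total = 1 + 126/5 = 131/5 minutes.

131/5 minutes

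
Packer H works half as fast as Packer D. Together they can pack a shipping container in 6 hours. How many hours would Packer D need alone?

9 hours

Let Packer D's rate be r; then Packer H's rate is (1/2)r, so together (1/2 + 1)r = (3/2)r = 1/6.
Thus r = 1/9 per hour.
Packer D alone: 9 hours; Packer H alone: 18 hours.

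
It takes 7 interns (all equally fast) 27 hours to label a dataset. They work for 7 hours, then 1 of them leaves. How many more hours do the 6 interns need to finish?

70/3 hours

One intern does 1/189 of the job per hour.
After 7 hours with 7 interns, 7/27 is done (20/27 left).
With 6 interns the rate is 6/189 = 2/63, so the rest takes 20/27 ÷ 2/63 = 70/3 hours.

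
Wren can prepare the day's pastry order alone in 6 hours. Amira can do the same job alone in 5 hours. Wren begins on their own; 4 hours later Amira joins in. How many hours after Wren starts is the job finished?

In the first 4 hours Wren alone does 4/6 = 2/3 of the job, leaving 1/3.
Once everyone is working, combined rate: 1/6 + 1/5 = (5 + 6)/30 = 11/30 per hour.
Remaining 1/3 at 11/30 per hour takes 10/11 hours.
Total from the start = 4 + 10/11 = 54/11 hours.

54/11 hours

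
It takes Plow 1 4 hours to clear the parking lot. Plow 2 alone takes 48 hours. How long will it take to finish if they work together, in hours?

With two workers the combined time is the product over the sum: 4·48/(4+48) = 192/52 = 48/13 hours.

48/13 hours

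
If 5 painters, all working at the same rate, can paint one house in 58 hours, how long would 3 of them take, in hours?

290/3 hours

Total work is 5·58 = 290 painter-hours.
With 3 painters: 290/3 hours.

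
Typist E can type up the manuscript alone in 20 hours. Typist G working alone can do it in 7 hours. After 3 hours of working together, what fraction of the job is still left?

59/140

Combined rate: 1/20 + 1/7 = (7 + 20)/140 = 27/140 per hour.
In 3 hours they complete 3·27/140 = 81/140 of the job.
So 59/140 remains.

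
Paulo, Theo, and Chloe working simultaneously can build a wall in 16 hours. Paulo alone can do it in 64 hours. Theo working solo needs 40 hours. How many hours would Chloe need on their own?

320/7 hours

Combined rate is 1/16 per hour.
Known contribution: 1/64 + 1/40 = (5 + 8)/320 = 13/320 per hour.
So Chloe's rate is 1/16 − 13/320 = 7/320, meaning 320/7 hours alone.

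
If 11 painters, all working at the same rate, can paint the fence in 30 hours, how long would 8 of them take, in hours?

Total work is 11·30 = 330 painter-hours.
With 8 painters: 330/8 = 165/4 hours.

165/4 hours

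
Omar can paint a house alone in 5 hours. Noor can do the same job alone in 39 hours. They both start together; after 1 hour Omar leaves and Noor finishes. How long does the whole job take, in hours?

In the first 1 hour the combined rate is 44/195, so 44/195 of the job is done, leaving 151/195.
After Omar leaves the rate is 1/39 per hour; the remaining 151/195 takes 151/5 hours.
Total = 1 + 151/5 = 156/5 hours.

156/5 hours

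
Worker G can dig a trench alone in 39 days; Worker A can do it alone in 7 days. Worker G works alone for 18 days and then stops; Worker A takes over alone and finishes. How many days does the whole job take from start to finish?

283/13 days

In 18 days Worker G does 18/39 = 6/13 of the job, leaving 7/13.
Worker A works at 1/7 per day, so finishing takes 7/13 ÷ 1/7 = 49/13 days.
Total time = 18 + 49/13 = 283/13 days.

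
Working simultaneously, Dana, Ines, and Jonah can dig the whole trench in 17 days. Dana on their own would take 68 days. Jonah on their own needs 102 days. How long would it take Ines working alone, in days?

Combined rate is 1/17 per day.
Known contribution: 1/68 + 1/102 = (3 + 2)/204 = 5/204 per day.
So Ines's rate is 1/17 − 5/204 = 7/204, meaning 204/7 days alone.

204/7 days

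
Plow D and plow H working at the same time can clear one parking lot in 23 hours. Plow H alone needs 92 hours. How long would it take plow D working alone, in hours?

Combined rate is 1/23 per hour.
Known contribution: 1/92 per hour.
So plow D's rate is 1/23 − 1/92 = 3/92, meaning 92/3 hours alone.

92/3 hours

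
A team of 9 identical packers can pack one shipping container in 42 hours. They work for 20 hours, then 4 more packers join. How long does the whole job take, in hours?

One packer does 1/378 of the job per hour.
After 20 hours with 9 packers, 10/21 is done (11/21 left).
With 13 packers the rate is 13/378, so the rest takes 11/21 ÷ 13/378 = 198/13 hours.
Total = 20 + 198/13 = 458/13 hours.

458/13 hours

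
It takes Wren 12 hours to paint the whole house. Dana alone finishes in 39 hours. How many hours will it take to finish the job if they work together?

156/17 hours

Combined rate: 1/12 + 1/39 = (13 + 4)/156 = 17/156 per hour.
Time = 1 ÷ (17/156) = 156/17 hours.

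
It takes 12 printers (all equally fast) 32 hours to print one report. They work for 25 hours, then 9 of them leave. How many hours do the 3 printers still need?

One printer does 1/384 of the job per hour.
After 25 hours with 12 printers, 25/32 is done (7/32 left).
With 3 printers the rate is 3/384 = 1/128, so the rest takes 7/32 ÷ 1/128 = 28 hours.

28 hours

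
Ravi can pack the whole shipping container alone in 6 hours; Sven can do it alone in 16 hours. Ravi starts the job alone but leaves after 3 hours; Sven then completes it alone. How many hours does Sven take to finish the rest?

In 3 hours Ravi does 3/6 = 1/2 of the job, leaving 1/2.
Sven works at 1/16 per hour, so finishing takes 1/2 ÷ 1/16 = 8 hours.

8 hours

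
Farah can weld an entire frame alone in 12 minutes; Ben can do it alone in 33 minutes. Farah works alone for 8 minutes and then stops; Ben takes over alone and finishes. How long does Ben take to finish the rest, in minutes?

11 minutes

In 8 minutes Farah does 8/12 = 2/3 of the job, leaving 1/3.
Ben works at 1/33 per minute, so finishing takes 1/3 ÷ 1/33 = 11 minutes.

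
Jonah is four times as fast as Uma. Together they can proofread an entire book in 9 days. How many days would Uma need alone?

45 days

Let Uma's rate be r; then Jonah's rate is 4r, so together (4 + 1)r = 5r = 1/9.
Thus r = 1/45 per day.
Uma alone: 45 days; Jonah alone: 45/4 days.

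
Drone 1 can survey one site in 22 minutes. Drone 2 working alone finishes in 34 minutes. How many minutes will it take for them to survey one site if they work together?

187/14 minutes

With two workers the combined time is the product over the sum: 22·34/(22+34) = 748/56 = 187/14 minutes.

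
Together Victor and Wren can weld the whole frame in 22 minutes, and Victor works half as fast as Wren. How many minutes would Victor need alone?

Let Wren's rate be r; then Victor's rate is (1/2)r, so together (1/2 + 1)r = (3/2)r = 1/22.
Thus r = 1/33 per minute.
Wren alone: 33 minutes; Victor alone: 66 minutes.

66 minutes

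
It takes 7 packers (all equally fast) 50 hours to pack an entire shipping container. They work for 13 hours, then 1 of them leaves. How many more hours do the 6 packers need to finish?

259/6 hours

One packer does 1/350 of the job per hour.
After 13 hours with 7 packers, 13/50 is done (37/50 left).
With 6 packers the rate is 6/350 = 3/175, so the rest takes 37/50 ÷ 3/175 = 259/6 hours.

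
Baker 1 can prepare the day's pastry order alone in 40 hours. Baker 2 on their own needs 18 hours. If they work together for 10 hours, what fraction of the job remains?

7/36

Combined rate: 1/40 + 1/18 = (9 + 20)/360 = 29/360 per hour.
In 10 hours they complete 10·29/360 = 29/36 of the job.
So 7/36 remains.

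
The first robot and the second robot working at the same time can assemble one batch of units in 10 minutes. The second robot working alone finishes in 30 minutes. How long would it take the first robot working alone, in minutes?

Combined rate is 1/10 per minute.
Known contribution: 1/30 per minute.
So the first robot's rate is 1/10 − 1/30 = 1/15, meaning 15 minutes alone.

15 minutes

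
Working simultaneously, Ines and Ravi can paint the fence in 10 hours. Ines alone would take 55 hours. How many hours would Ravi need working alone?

Combined rate is 1/10 per hour.
Known contribution: 1/55 per hour.
So Ravi's rate is 1/10 − 1/55 = 9/110, meaning 110/9 hours alone.

110/9 hours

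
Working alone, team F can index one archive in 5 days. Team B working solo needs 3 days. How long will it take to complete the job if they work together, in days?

With two workers the combined time is the product over the sum: 5·3/(5+3) = 15/8 days.

15/8 days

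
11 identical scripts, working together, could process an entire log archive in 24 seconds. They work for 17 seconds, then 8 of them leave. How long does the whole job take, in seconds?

One script does 1/264 of the job per second.
After 17 seconds with 11 scripts, 17/24 is done (7/24 left).
With 3 scripts the rate is 3/264 = 1/88, so the rest takes 7/24 ÷ 1/88 = 77/3 seconds.
Total = 17 + 77/3 = 128/3 seconds.

128/3 seconds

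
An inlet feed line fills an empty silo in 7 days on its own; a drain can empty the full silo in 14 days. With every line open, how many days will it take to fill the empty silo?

Net rate = 1/7 − 1/14 = (2 − 1)/14 = 1/14 per day.
Filling time = 1 ÷ (1/14) = 14 days.

14 days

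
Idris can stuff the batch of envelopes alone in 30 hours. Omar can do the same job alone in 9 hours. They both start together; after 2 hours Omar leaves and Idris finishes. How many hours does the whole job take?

70/3 hours

In the first 2 hours the combined rate is 13/90, so 13/45 of the job is done, leaving 32/45.
After Omar leaves the rate is 1/30 per hour; the remaining 32/45 takes 64/3 hours.
Total = 2 + 64/3 = 70/3 hours.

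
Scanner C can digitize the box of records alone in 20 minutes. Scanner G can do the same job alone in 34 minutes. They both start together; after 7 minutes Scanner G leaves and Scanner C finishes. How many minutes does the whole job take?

In the first 7 minutes the combined rate is 27/340, so 189/340 of the job is done, leaving 151/340.
After Scanner G leaves the rate is 1/20 per minute; the remaining 151/340 takes 151/17 minutes.
Total = 7 + 151/17 = 270/17 minutes.

270/17 minutes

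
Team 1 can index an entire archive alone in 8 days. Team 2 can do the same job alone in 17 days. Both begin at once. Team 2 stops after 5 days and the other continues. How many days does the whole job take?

In the first 5 days the combined rate is 25/136, so 125/136 of the job is done, leaving 11/136.
After Team 2 leaves the rate is 1/8 per day; the remaining 11/136 takes 11/17 days.
Total = 5 + 11/17 = 96/17 days.

96/17 days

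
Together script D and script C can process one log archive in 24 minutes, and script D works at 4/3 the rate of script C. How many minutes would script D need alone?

42 minutes

Let script C's rate be r; then script D's rate is (4/3)r, so together (4/3 + 1)r = (7/3)r = 1/24.
Thus r = 1/56 per minute.
Script C alone: 56 minutes; script D alone: 42 minutes.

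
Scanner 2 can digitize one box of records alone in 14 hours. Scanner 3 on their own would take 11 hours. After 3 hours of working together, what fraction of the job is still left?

79/154

Combined rate: 1/14 + 1/11 = (11 + 14)/154 = 25/154 per hour.
In 3 hours they complete 3·25/154 = 75/154 of the job.
So 79/154 remains.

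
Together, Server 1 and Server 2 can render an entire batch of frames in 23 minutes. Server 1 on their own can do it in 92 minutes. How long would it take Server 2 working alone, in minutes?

92/3 minutes

Combined rate is 1/23 per minute.
Known contribution: 1/92 per minute.
So Server 2's rate is 1/23 − 1/92 = 3/92, meaning 92/3 minutes alone.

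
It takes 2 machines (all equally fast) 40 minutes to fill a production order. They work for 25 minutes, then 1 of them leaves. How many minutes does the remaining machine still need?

One machine does 1/80 of the job per minute.
After 25 minutes with 2 machines, 5/8 is done (3/8 left).
With 1 machine the rate is 1/80, so the rest takes 3/8 ÷ 1/80 = 30 minutes.

30 minutes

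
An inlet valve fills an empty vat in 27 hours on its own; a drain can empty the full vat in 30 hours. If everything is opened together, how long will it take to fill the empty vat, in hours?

Net rate = 1/27 − 1/30 = (10 − 9)/270 = 1/270 per hour.
Filling time = 1 ÷ (1/270) = 270 hours.

270 hours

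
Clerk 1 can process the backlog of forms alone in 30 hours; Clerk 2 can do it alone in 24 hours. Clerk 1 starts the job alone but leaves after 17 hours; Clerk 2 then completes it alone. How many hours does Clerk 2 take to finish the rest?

In 17 hours Clerk 1 does 17/30 of the job, leaving 13/30.
Clerk 2 works at 1/24 per hour, so finishing takes 13/30 ÷ 1/24 = 52/5 hours.

52/5 hours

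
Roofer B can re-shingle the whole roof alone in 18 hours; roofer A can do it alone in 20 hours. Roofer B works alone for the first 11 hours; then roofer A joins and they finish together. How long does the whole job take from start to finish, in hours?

In 11 hours roofer B does 11/18 of the job, leaving 7/18.
Roofer B and roofer A together work at 19/180 per hour, so finishing takes 7/18 ÷ 19/180 = 70/19 hours.
Total time = 11 + 70/19 = 279/19 hours.

279/19 hours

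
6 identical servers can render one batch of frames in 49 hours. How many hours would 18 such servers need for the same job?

49/3 hours

Total work is 6·49 = 294 server-hours.
With 18 servers: 294/18 = 49/3 hours.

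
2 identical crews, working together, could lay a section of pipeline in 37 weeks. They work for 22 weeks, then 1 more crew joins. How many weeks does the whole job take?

One crew does 1/74 of the job per week.
After 22 weeks with 2 crews, 22/37 is done (15/37 left).
With 3 crews the rate is 3/74, so the rest takes 15/37 ÷ 3/74 = 10 weeks.
Total = 22 + 10 = 32 weeks.

32 weeks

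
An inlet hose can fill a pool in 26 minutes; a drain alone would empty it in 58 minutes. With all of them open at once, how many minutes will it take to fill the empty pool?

377/8 minutes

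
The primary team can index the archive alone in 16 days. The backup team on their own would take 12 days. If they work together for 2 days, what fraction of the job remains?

Combined rate: 1/16 + 1/12 = (3 + 4)/48 = 7/48 per day.
In 2 days they complete 2·7/48 = 7/24 of the job.
So 17/24 remains.

17/24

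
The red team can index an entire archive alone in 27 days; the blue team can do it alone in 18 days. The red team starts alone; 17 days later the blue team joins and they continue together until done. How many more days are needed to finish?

4 days

In 17 days the red team does 17/27 of the job, leaving 10/27.
The red team and the blue team together work at 5/54 per day, so finishing takes 10/27 ÷ 5/54 = 4 days.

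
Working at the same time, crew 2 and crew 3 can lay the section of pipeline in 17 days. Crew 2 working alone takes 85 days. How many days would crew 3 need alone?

85/4 days

Combined rate is 1/17 per day.
Known contribution: 1/85 per day.
So crew 3's rate is 1/17 − 1/85 = 4/85, meaning 85/4 days alone.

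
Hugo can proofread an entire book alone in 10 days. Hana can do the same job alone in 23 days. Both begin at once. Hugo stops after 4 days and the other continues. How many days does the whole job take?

69/5 days

In the first 4 days the combined rate is 33/230, so 66/115 of the job is done, leaving 49/115.
After Hugo leaves the rate is 1/23 per day; the remaining 49/115 takes 49/5 days.
Total = 4 + 49/5 = 69/5 days.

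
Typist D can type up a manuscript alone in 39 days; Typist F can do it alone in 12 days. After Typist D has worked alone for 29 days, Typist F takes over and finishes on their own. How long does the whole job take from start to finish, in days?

In 29 days Typist D does 29/39 of the job, leaving 10/39.
Typist F works at 1/12 per day, so finishing takes 10/39 ÷ 1/12 = 40/13 days.
Total time = 29 + 40/13 = 417/13 days.

417/13 days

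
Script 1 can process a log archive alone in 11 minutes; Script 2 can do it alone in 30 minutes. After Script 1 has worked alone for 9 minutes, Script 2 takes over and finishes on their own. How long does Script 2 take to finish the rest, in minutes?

60/11 minutes

In 9 minutes Script 1 does 9/11 of the job, leaving 2/11.
Script 2 works at 1/30 per minute, so finishing takes 2/11 ÷ 1/30 = 60/11 minutes.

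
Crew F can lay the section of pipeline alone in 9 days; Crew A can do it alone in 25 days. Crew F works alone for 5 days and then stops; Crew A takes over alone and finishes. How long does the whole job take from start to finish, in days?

145/9 days

In 5 days Crew F does 5/9 of the job, leaving 4/9.
Crew A works at 1/25 per day, so finishing takes 4/9 ÷ 1/25 = 100/9 days.
Total time = 5 + 100/9 = 145/9 days.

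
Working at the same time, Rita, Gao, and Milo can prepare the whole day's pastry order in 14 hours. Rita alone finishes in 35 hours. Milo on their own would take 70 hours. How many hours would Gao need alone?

Combined rate is 1/14 per hour.
Known contribution: 1/35 + 1/70 = (2 + 1)/70 = 3/70 per hour.
So Gao's rate is 1/14 − 3/70 = 1/35, meaning 35 hours alone.

35 hours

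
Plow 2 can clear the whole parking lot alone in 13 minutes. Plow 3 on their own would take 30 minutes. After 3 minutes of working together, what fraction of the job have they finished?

Combined rate: 1/13 + 1/30 = (30 + 13)/390 = 43/390 per minute.
In 3 minutes they complete 3·43/390 = 43/130 of the job.

43/130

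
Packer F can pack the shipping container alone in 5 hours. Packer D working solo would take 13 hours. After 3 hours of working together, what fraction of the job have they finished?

Combined rate: 1/5 + 1/13 = (13 + 5)/65 = 18/65 per hour.
In 3 hours they complete 3·18/65 = 54/65 of the job.

54/65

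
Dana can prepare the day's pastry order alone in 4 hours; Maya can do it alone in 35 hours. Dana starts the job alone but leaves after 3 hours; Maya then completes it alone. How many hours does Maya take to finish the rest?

35/4 hours

In 3 hours Dana does 3/4 of the job, leaving 1/4.
Maya works at 1/35 per hour, so finishing takes 1/4 ÷ 1/35 = 35/4 hours.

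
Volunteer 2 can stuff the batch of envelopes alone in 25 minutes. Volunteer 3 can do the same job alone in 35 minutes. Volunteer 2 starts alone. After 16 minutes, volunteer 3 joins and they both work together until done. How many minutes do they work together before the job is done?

21/4 minutes

In the first 16 minutes volunteer 2 alone does 16/25 of the job, leaving 9/25.
Once everyone is working, combined rate: 1/25 + 1/35 = (7 + 5)/175 = 12/175 per minute.
Remaining 9/25 at 12/175 per minute takes 21/4 minutes.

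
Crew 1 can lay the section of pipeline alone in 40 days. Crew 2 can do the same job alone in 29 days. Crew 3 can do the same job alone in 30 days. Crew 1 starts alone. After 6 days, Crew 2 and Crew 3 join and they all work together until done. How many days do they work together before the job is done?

174/19 days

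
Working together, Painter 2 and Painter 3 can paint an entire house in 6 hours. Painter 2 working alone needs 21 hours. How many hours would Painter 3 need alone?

42/5 hours

Combined rate is 1/6 per hour.
Known contribution: 1/21 per hour.
So Painter 3's rate is 1/6 − 1/21 = 5/42, meaning 42/5 hours alone.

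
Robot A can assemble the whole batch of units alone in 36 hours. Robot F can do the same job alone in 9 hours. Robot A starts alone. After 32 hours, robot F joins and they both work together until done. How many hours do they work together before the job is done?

In the first 32 hours robot A alone does 32/36 = 8/9 of the job, leaving 1/9.
Once everyone is working, combined rate: 1/36 + 1/9 = (1 + 4)/36 = 5/36 per hour.
Remaining 1/9 at 5/36 per hour takes 4/5 hours.

4/5 hours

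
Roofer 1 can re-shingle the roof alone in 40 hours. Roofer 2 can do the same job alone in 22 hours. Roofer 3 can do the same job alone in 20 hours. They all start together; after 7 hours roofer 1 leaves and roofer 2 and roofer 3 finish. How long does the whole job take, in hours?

121/14 hours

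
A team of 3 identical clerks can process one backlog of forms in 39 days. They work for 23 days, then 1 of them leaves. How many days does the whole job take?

47 days

One clerk does 1/117 of the job per day.
After 23 days with 3 clerks, 23/39 is done (16/39 left).
With 2 clerks the rate is 2/117, so the rest takes 16/39 ÷ 2/117 = 24 days.
Total = 23 + 24 = 47 days.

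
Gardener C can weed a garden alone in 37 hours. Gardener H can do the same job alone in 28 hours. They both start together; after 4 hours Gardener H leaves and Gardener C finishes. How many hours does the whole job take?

In the first 4 hours the combined rate is 65/1036, so 65/259 of the job is done, leaving 194/259.
After Gardener H leaves the rate is 1/37 per hour; the remaining 194/259 takes 194/7 hours.
Total = 4 + 194/7 = 222/7 hours.

222/7 hours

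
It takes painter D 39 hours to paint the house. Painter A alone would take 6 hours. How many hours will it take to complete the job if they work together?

26/5 hours

With two workers the combined time is the product over the sum: 39·6/(39+6) = 234/45 = 26/5 hours.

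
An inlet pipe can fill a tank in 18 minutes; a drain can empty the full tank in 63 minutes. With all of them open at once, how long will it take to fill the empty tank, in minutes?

126/5 minutes

Net rate = 1/18 − 1/63 = (7 − 2)/126 = 5/126 per minute.
Filling time = 1 ÷ (5/126) = 126/5 minutes.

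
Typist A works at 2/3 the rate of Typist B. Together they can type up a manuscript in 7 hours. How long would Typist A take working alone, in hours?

35/2 hours

Let Typist B's rate be r; then Typist A's rate is (2/3)r, so together (2/3 + 1)r = (5/3)r = 1/7.
Thus r = 3/35 per hour.
Typist B alone: 35/3 hours; Typist A alone: 35/2 hours.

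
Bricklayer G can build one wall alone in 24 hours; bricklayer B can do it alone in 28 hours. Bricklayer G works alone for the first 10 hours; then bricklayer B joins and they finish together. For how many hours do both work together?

98/13 hours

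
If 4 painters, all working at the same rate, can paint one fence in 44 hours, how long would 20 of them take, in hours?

44/5 hours

Total work is 4·44 = 176 painter-hours.
With 20 painters: 176/20 = 44/5 hours.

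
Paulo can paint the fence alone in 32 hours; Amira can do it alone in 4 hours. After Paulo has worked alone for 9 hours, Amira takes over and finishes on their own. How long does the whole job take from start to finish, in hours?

In 9 hours Paulo does 9/32 of the job, leaving 23/32.
Amira works at 1/4 per hour, so finishing takes 23/32 ÷ 1/4 = 23/8 hours.
Total time = 9 + 23/8 = 95/8 hours.

95/8 hours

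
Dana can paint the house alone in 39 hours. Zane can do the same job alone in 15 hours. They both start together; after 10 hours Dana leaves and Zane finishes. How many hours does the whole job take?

145/13 hours

In the first 10 hours the combined rate is 6/65, so 12/13 of the job is done, leaving 1/13.
After Dana leaves the rate is 1/15 per hour; the remaining 1/13 takes 15/13 hours.
Total = 10 + 15/13 = 145/13 hours.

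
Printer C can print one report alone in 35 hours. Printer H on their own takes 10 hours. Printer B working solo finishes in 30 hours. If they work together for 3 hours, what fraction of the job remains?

Combined rate: 1/35 + 1/10 + 1/30 = (6 + 21 + 7)/210 = 34/210 = 17/105 per hour.
In 3 hours they complete 3·17/105 = 17/35 of the job.
So 18/35 remains.

18/35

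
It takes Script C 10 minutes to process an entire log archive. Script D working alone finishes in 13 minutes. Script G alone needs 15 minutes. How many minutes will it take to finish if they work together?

78/19 minutes

Combined rate: 1/10 + 1/13 + 1/15 = (39 + 30 + 26)/390 = 95/390 = 19/78 per minute.
Time = 1 ÷ (19/78) = 78/19 minutes.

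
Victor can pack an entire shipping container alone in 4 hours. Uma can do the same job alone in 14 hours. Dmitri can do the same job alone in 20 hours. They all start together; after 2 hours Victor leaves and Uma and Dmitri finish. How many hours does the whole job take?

70/17 hours

In the first 2 hours the combined rate is 13/35, so 26/35 of the job is done, leaving 9/35.
After Victor leaves the rate is 17/140 per hour; the remaining 9/35 takes 36/17 hours.
Total = 2 + 36/17 = 70/17 hours.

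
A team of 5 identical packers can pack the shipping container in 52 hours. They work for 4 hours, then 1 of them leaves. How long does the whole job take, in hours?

64 hours

One packer does 1/260 of the job per hour.
After 4 hours with 5 packers, 1/13 is done (12/13 left).
With 4 packers the rate is 4/260 = 1/65, so the rest takes 12/13 ÷ 1/65 = 60 hours.
Total = 4 + 60 = 64 hours.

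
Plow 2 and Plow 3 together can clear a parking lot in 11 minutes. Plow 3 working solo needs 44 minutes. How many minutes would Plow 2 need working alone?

Combined rate is 1/11 per minute.
Known contribution: 1/44 per minute.
So Plow 2's rate is 1/11 − 1/44 = 3/44, meaning 44/3 minutes alone.

44/3 minutes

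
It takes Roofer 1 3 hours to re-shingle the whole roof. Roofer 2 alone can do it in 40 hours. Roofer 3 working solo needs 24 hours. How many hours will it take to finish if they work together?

Combined rate: 1/3 + 1/40 + 1/24 = (40 + 3 + 5)/120 = 48/120 = 2/5 per hour.
Time = 1 ÷ (2/5) = 5/2 hours.

5/2 hours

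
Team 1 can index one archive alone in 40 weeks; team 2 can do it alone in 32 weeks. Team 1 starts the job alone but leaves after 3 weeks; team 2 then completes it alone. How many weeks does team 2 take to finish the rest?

148/5 weeks

In 3 weeks team 1 does 3/40 of the job, leaving 37/40.
Team 2 works at 1/32 per week, so finishing takes 37/40 ÷ 1/32 = 148/5 weeks.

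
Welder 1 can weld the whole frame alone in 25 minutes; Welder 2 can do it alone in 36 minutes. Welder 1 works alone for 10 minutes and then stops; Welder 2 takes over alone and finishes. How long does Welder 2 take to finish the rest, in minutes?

108/5 minutes

In 10 minutes Welder 1 does 10/25 = 2/5 of the job, leaving 3/5.
Welder 2 works at 1/36 per minute, so finishing takes 3/5 ÷ 1/36 = 108/5 minutes.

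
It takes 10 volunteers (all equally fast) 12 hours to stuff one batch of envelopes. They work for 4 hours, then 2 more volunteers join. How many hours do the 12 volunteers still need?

One volunteer does 1/120 of the job per hour.
After 4 hours with 10 volunteers, 1/3 is done (2/3 left).
With 12 volunteers the rate is 12/120 = 1/10, so the rest takes 2/3 ÷ 1/10 = 20/3 hours.

20/3 hours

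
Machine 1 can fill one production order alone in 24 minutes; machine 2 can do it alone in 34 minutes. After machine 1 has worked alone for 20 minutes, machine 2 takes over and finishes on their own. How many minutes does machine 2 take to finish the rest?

In 20 minutes machine 1 does 20/24 = 5/6 of the job, leaving 1/6.
Machine 2 works at 1/34 per minute, so finishing takes 1/6 ÷ 1/34 = 17/3 minutes.

17/3 minutes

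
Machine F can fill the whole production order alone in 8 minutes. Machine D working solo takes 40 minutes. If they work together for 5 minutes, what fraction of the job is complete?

Combined rate: 1/8 + 1/40 = (5 + 1)/40 = 6/40 = 3/20 per minute.
In 5 minutes they complete 5·3/20 = 3/4 of the job.

3/4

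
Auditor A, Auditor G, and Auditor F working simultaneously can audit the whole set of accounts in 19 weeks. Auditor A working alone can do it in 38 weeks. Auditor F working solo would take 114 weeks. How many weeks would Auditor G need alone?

57 weeks

Combined rate is 1/19 per week.
Known contribution: 1/38 + 1/114 = (3 + 1)/114 = 4/114 = 2/57 per week.
So Auditor G's rate is 1/19 − 2/57 = 1/57, meaning 57 weeks alone.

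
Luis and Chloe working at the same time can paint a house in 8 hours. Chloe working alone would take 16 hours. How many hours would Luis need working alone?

16 hours

Combined rate is 1/8 per hour.
Known contribution: 1/16 per hour.
So Luis's rate is 1/8 − 1/16 = 1/16, meaning 16 hours alone.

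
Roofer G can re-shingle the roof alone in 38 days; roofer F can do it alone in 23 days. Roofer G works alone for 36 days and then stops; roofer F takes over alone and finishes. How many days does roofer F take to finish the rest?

23/19 days

In 36 days roofer G does 36/38 = 18/19 of the job, leaving 1/19.
Roofer F works at 1/23 per day, so finishing takes 1/19 ÷ 1/23 = 23/19 days.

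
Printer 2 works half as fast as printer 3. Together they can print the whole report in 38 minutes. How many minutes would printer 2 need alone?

Let printer 3's rate be r; then printer 2's rate is (1/2)r, so together (1/2 + 1)r = (3/2)r = 1/38.
Thus r = 1/57 per minute.
Printer 3 alone: 57 minutes; printer 2 alone: 114 minutes.

114 minutes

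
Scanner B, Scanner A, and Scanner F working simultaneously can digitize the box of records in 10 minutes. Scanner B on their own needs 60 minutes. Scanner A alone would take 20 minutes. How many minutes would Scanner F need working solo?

Combined rate is 1/10 per minute.
Known contribution: 1/60 + 1/20 = (1 + 3)/60 = 4/60 = 1/15 per minute.
So Scanner F's rate is 1/10 − 1/15 = 1/30, meaning 30 minutes alone.

30 minutes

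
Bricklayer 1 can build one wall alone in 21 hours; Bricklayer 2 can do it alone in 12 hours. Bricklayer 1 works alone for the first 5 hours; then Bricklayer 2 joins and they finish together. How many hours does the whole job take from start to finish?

In 5 hours Bricklayer 1 does 5/21 of the job, leaving 16/21.
Bricklayer 1 and Bricklayer 2 together work at 11/84 per hour, so finishing takes 16/21 ÷ 11/84 = 64/11 hours.
Total time = 5 + 64/11 = 119/11 hours.

119/11 hours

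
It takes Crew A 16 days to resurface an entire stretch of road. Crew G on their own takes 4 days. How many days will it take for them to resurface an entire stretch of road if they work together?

Combined rate: 1/16 + 1/4 = (1 + 4)/16 = 5/16 per day.
Time = 1 ÷ (5/16) = 16/5 days.

16/5 days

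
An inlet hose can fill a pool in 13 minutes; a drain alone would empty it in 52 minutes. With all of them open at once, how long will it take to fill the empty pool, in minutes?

Net rate = 1/13 − 1/52 = (4 − 1)/52 = 3/52 per minute.
Filling time = 1 ÷ (3/52) = 52/3 minutes.

52/3 minutes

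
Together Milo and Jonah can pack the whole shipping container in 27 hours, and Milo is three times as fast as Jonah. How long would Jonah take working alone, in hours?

108 hours

Let Jonah's rate be r; then Milo's rate is 3r, so together (3 + 1)r = 4r = 1/27.
Thus r = 1/108 per hour.
Jonah alone: 108 hours; Milo alone: 36 hours.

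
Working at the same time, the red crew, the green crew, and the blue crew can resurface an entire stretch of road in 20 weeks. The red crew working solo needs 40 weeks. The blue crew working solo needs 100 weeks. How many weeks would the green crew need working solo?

Combined rate is 1/20 per week.
Known contribution: 1/40 + 1/100 = (5 + 2)/200 = 7/200 per week.
So the green crew's rate is 1/20 − 7/200 = 3/200, meaning 200/3 weeks alone.

200/3 weeks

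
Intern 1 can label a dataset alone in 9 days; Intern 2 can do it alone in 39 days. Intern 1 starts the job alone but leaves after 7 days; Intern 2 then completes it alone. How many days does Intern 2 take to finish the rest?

26/3 days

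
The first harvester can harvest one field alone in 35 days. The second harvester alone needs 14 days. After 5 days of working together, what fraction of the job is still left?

Combined rate: 1/35 + 1/14 = (2 + 5)/70 = 7/70 = 1/10 per day.
In 5 days they complete 5·1/10 = 1/2 of the job.
So 1/2 remains.

1/2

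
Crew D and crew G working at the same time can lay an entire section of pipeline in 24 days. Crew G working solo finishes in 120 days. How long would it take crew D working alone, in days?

30 days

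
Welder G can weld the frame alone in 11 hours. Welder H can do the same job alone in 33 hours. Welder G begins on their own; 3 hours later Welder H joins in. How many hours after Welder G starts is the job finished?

9 hours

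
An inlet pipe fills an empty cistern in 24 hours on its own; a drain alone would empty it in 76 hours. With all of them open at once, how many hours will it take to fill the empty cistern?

456/13 hours

Net rate = 1/24 − 1/76 = (19 − 6)/456 = 13/456 per hour.
Filling time = 1 ÷ (13/456) = 456/13 hours.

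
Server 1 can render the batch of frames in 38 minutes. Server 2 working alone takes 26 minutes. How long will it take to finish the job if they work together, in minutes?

Combined rate: 1/38 + 1/26 = (13 + 19)/494 = 32/494 = 16/247 per minute.
Time = 1 ÷ (16/247) = 247/16 minutes.

247/16 minutes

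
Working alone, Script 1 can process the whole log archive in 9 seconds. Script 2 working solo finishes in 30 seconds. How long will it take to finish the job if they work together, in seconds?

90/13 seconds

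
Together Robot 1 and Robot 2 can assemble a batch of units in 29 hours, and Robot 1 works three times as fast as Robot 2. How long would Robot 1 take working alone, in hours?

Let Robot 2's rate be r; then Robot 1's rate is 3r, so together (3 + 1)r = 4r = 1/29.
Thus r = 1/116 per hour.
Robot 2 alone: 116 hours; Robot 1 alone: 116/3 hours.

116/3 hours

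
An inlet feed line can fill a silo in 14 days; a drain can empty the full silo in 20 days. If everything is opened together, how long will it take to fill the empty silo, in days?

Net rate = 1/14 − 1/20 = (10 − 7)/140 = 3/140 per day.
Filling time = 1 ÷ (3/140) = 140/3 days.

140/3 days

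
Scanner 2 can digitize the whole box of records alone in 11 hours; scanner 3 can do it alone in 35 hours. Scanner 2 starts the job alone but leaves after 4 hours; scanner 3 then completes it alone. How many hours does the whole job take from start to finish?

In 4 hours scanner 2 does 4/11 of the job, leaving 7/11.
Scanner 3 works at 1/35 per hour, so finishing takes 7/11 ÷ 1/35 = 245/11 hours.
Total time = 4 + 245/11 = 289/11 hours.

289/11 hours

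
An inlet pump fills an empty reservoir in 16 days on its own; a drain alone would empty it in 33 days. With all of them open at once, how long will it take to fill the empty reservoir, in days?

528/17 days

Net rate = 1/16 − 1/33 = (33 − 16)/528 = 17/528 per day.
Filling time = 1 ÷ (17/528) = 528/17 days.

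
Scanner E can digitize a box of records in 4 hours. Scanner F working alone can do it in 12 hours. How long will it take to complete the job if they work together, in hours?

3 hours

With two workers the combined time is the product over the sum: 4·12/(4+12) = 48/16 = 3 hours.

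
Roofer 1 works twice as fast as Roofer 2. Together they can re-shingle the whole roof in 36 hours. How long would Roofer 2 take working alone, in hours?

108 hours

Let Roofer 2's rate be r; then Roofer 1's rate is 2r, so together (2 + 1)r = 3r = 1/36.
Thus r = 1/108 per hour.
Roofer 2 alone: 108 hours; Roofer 1 alone: 54 hours.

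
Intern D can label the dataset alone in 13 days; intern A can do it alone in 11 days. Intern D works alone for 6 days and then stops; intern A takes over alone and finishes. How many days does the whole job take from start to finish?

155/13 days

In 6 days intern D does 6/13 of the job, leaving 7/13.
Intern A works at 1/11 per day, so finishing takes 7/13 ÷ 1/11 = 77/13 days.
Total time = 6 + 77/13 = 155/13 days.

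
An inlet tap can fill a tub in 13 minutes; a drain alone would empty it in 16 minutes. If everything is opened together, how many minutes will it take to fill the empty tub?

Net rate = 1/13 − 1/16 = (16 − 13)/208 = 3/208 per minute.
Filling time = 1 ÷ (3/208) = 208/3 minutes.

208/3 minutes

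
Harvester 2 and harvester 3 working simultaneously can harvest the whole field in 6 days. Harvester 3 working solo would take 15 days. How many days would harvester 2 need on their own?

Combined rate is 1/6 per day.
Known contribution: 1/15 per day.
So harvester 2's rate is 1/6 − 1/15 = 1/10, meaning 10 days alone.

10 days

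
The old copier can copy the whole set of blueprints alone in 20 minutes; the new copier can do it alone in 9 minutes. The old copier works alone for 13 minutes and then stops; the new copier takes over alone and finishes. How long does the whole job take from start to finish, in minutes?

In 13 minutes the old copier does 13/20 of the job, leaving 7/20.
The new copier works at 1/9 per minute, so finishing takes 7/20 ÷ 1/9 = 63/20 minutes.
Total time = 13 + 63/20 = 323/20 minutes.

323/20 minutes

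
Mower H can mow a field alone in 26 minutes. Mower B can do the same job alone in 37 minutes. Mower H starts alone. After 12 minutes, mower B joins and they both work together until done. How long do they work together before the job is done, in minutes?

In the first 12 minutes mower H alone does 12/26 = 6/13 of the job, leaving 7/13.
Once everyone is working, combined rate: 1/26 + 1/37 = (37 + 26)/962 = 63/962 per minute.
Remaining 7/13 at 63/962 per minute takes 74/9 minutes.

74/9 minutes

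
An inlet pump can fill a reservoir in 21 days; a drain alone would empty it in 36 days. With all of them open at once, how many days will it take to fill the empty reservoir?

252/5 days

Net rate = 1/21 − 1/36 = (12 − 7)/252 = 5/252 per day.
Filling time = 1 ÷ (5/252) = 252/5 days.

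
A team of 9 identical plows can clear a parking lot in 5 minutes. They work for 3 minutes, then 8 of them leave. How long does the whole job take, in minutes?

One plow does 1/45 of the job per minute.
After 3 minutes with 9 plows, 3/5 is done (2/5 left).
With 1 plow the rate is 1/45, so the rest takes 2/5 ÷ 1/45 = 18 minutes.
Total = 3 + 18 = 21 minutes.

21 minutes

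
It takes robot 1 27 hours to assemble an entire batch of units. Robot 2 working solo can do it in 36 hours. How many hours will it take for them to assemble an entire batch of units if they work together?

108/7 hours

With two workers the combined time is the product over the sum: 27·36/(27+36) = 972/63 = 108/7 hours.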